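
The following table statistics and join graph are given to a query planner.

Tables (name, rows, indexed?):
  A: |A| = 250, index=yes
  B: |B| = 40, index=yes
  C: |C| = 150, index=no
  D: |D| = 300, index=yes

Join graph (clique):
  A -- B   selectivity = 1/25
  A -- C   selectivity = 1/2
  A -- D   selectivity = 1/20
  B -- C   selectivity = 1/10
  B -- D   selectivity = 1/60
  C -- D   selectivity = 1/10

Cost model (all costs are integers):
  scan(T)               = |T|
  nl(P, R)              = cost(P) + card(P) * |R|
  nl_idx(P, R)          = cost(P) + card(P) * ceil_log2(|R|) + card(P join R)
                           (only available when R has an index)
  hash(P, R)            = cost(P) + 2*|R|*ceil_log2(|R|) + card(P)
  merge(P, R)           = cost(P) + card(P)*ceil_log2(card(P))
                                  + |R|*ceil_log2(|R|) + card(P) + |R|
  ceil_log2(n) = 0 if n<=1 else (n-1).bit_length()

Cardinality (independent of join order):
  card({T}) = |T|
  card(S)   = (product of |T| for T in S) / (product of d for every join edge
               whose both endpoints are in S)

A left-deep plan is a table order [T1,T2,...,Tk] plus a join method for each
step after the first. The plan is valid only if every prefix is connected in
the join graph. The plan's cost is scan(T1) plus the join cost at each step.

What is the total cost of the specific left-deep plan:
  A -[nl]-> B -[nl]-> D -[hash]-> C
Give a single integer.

132750

step 1: scan A: cost=250, card=250
step 2: join B via nl
    card(P join B) = 250*40/(25) = 400
    cost = 250 + 250*40 = 10250
step 3: join D via nl
    card(P join D) = 400*300/(20*60) = 100
    cost = 10250 + 400*300 = 130250
step 4: join C via hash
    card(P join C) = 100*150/(2*10*10) = 75
    cost = 130250 + 2*150*8 + 100 = 132750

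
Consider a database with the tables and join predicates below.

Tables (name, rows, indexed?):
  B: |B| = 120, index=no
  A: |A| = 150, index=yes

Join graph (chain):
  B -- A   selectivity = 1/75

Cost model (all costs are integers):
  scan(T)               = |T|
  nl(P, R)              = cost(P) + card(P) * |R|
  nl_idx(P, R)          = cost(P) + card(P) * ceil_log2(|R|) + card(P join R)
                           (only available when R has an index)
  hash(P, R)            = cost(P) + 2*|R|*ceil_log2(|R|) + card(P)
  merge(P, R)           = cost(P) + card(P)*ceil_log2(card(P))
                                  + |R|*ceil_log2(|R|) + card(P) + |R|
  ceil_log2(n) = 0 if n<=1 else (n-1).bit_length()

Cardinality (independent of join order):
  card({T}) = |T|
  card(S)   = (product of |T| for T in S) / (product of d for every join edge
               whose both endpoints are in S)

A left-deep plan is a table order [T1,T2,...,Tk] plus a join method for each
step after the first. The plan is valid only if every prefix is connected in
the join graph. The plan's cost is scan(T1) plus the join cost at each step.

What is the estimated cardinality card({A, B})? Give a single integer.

240

Tables in S: A(150), B(120)
Edges inside S: B-A(d=75)
numerator = 150 * 120 = 18000
denominator = 75 = 75
card(S) = 18000 / 75 = 240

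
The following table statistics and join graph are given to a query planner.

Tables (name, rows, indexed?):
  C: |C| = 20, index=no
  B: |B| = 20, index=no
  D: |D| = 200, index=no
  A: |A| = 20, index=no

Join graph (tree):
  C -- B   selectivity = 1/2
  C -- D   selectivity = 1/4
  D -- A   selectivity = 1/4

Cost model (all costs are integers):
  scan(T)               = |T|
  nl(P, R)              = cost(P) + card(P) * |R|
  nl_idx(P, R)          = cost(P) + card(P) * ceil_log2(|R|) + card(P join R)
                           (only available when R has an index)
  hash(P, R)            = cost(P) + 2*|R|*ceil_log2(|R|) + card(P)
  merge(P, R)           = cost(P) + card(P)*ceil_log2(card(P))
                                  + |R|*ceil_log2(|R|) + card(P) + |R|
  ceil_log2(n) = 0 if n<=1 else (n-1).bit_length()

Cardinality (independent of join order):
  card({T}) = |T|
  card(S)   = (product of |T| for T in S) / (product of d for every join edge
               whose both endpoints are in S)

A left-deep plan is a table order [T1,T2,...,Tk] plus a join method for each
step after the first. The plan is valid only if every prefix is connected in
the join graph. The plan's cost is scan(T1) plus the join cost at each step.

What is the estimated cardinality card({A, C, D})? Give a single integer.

5000

Tables in S: A(20), C(20), D(200)
Edges inside S: C-D(d=4), D-A(d=4)
numerator = 20 * 20 * 200 = 80000
denominator = 4 * 4 = 16
card(S) = 80000 / 16 = 5000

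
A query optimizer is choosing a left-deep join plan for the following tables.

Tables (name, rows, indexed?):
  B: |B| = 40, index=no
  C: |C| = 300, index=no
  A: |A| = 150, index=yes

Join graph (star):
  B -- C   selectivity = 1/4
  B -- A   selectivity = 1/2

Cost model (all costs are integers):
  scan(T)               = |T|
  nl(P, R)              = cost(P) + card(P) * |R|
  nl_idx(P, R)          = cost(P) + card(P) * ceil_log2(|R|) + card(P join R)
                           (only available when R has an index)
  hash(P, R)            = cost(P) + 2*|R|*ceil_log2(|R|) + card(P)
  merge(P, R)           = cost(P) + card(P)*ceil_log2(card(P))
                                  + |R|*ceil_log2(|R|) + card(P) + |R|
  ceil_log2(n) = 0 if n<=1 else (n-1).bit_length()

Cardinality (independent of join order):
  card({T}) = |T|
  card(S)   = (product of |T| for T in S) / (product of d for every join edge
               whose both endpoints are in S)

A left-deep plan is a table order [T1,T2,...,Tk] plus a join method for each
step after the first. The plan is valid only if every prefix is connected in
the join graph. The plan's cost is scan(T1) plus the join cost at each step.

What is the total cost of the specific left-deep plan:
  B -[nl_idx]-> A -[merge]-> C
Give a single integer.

45360

step 1: scan B: cost=40, card=40
step 2: join A via nl_idx
    card(P join A) = 40*150/(2) = 3000
    cost = 40 + 40*8 + 3000 = 3360
step 3: join C via merge
    card(P join C) = 3000*300/(4) = 225000
    cost = 3360 + 3000*12 + 300*9 + 3000 + 300 = 45360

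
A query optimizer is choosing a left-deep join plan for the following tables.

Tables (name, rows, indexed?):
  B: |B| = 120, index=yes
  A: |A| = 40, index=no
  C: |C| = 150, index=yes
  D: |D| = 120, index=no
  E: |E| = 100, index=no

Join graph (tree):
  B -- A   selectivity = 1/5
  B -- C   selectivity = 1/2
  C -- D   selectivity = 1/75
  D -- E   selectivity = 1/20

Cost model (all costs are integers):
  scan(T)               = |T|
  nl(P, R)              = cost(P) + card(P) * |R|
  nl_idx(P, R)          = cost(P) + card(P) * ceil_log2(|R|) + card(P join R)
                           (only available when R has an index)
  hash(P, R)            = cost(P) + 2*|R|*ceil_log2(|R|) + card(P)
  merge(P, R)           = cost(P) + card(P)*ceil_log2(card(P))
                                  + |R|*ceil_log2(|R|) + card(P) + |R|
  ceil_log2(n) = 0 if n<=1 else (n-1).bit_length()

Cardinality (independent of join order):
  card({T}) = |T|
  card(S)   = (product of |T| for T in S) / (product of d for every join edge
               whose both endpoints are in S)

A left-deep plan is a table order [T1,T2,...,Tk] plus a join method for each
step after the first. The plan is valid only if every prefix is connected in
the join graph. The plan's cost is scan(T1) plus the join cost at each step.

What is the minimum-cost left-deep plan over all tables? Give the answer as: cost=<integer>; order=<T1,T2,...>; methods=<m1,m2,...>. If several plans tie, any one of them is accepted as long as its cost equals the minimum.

Selinger DP (subsets sized 1..n):
  {B}: scan cost=120, card=120
  {A}: scan cost=40, card=40
  {C}: scan cost=150, card=150
  {D}: scan cost=120, card=120
  {E}: scan cost=100, card=100
  {AB}: card=960; try (A,hash)→720, (B,merge)→1280, (B,nl_idx)→1280, (A,merge)→1360, (B,hash)→1760, (B,nl)→4840 …(+1); best=720 via (A,hash)
  {BC}: card=9000; try (B,hash)→1980, (C,merge)→2430, (B,merge)→2460, (C,hash)→2640, (C,nl_idx)→10080, (B,nl_idx)→10200 …(+2); best=1980 via (B,hash)
  {CD}: card=240; try (C,nl_idx)→1320, (D,hash)→1980, (C,merge)→2430, (D,merge)→2460, (C,hash)→2640, (C,nl)→18120 …(+1); best=1320 via (C,nl_idx)
  {DE}: card=600; try (E,hash)→1640, (D,merge)→1860, (E,merge)→1880, (D,hash)→1880, (D,nl)→12100, (E,nl)→12120; best=1640 via (E,hash)
  {ABC}: card=72000; try (C,hash)→4080, (A,hash)→11460, (C,merge)→12630, (C,nl_idx)→80400, (A,merge)→137260, (C,nl)→144720 …(+1); best=4080 via (C,hash)
  {BCD}: card=14400; try (B,hash)→3240, (B,merge)→4440, (D,hash)→12660, (B,nl_idx)→17400, (B,nl)→30120, (D,merge)→137940 …(+1); best=3240 via (B,hash)
  {CDE}: card=1200; try (E,hash)→2960, (E,merge)→4280, (C,hash)→4640, (C,nl_idx)→7640, (C,merge)→9590, (E,nl)→25320 …(+1); best=2960 via (E,hash)
  {ABCD}: card=115200; try (A,hash)→18120, (D,hash)→77760, (A,merge)→219520, (A,nl)→579240, (D,merge)→1301040, (D,nl)→8644080; best=18120 via (A,hash)
  {BCDE}: card=72000; try (B,hash)→5840, (B,merge)→18320, (E,hash)→19040, (B,nl_idx)→83360, (B,nl)→146960, (E,merge)→220040 …(+1); best=5840 via (B,hash)
  {ABCDE}: card=576000; try (A,hash)→78320, (E,hash)→134720, (A,merge)→1302120, (E,merge)→2092520, (A,nl)→2885840, (E,nl)→11538120; best=78320 via (A,hash)

cost=78320; order=D,C,E,B,A; methods=nl_idx,hash,hash,hash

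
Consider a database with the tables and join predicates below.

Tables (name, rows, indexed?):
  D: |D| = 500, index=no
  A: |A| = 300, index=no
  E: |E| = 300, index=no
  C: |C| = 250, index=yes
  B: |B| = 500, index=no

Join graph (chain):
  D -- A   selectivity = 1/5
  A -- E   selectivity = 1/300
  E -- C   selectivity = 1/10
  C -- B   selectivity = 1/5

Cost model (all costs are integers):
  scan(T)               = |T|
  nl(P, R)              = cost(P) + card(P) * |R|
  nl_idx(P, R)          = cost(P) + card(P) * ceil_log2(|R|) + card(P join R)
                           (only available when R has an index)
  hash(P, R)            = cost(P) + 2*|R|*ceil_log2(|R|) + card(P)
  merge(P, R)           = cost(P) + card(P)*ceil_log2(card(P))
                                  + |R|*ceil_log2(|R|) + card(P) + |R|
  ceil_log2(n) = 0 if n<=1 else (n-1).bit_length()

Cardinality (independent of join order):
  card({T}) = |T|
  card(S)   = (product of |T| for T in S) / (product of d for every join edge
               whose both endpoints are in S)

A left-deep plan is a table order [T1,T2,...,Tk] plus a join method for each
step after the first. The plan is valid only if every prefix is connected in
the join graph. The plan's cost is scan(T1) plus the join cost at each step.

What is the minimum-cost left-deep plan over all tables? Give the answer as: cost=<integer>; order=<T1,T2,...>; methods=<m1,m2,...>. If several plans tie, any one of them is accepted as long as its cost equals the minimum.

cost=785800; order=A,E,C,B,D; methods=hash,hash,hash,hash

Selinger DP (subsets sized 1..n):
  {D}: scan cost=500, card=500
  {A}: scan cost=300, card=300
  {E}: scan cost=300, card=300
  {C}: scan cost=250, card=250
  {B}: scan cost=500, card=500
  {AD}: card=30000; try (A,hash)→6400, (D,merge)→8300, (A,merge)→8500, (D,hash)→9600, (D,nl)→150300, (A,nl)→150500; best=6400 via (A,hash)
  {AE}: card=300; try (E,hash)→6000, (A,hash)→6000, (E,merge)→6300, (A,merge)→6300, (E,nl)→90300, (A,nl)→90300; best=6000 via (E,hash)
  {CE}: card=7500; try (C,hash)→4600, (E,merge)→5500, (C,merge)→5550, (E,hash)→5900, (C,nl_idx)→10200, (E,nl)→75250 …(+1); best=4600 via (C,hash)
  {BC}: card=25000; try (C,hash)→5000, (B,merge)→7500, (C,merge)→7750, (B,hash)→9500, (C,nl_idx)→29500, (B,nl)→125250 …(+1); best=5000 via (C,hash)
  {ADE}: card=30000; try (D,merge)→14000, (D,hash)→15300, (E,hash)→41800, (D,nl)→156000, (E,merge)→489400, (E,nl)→9006400; best=14000 via (D,merge)
  {ACE}: card=7500; try (C,hash)→10300, (C,merge)→11250, (C,nl_idx)→15900, (A,hash)→17500, (C,nl)→81000, (A,merge)→112600 …(+1); best=10300 via (C,hash)
  {BCE}: card=750000; try (B,hash)→21100, (E,hash)→35400, (B,merge)→114600, (E,merge)→408000, (B,nl)→3754600, (E,nl)→7505000; best=21100 via (B,hash)
  {ACDE}: card=750000; try (D,hash)→26800, (C,hash)→48000, (D,merge)→120300, (C,merge)→496250, (C,nl_idx)→1004000, (D,nl)→3760300 …(+1); best=26800 via (D,hash)
  {ABCE}: card=750000; try (B,hash)→26800, (B,merge)→120300, (A,hash)→776500, (B,nl)→3760300, (A,merge)→15774100, (A,nl)→225021100; best=26800 via (B,hash)
  {ABCDE}: card=75000000; try (D,hash)→785800, (B,hash)→785800, (D,merge)→15781800, (B,merge)→15781800, (D,nl)→375026800, (B,nl)→375026800; best=785800 via (D,hash)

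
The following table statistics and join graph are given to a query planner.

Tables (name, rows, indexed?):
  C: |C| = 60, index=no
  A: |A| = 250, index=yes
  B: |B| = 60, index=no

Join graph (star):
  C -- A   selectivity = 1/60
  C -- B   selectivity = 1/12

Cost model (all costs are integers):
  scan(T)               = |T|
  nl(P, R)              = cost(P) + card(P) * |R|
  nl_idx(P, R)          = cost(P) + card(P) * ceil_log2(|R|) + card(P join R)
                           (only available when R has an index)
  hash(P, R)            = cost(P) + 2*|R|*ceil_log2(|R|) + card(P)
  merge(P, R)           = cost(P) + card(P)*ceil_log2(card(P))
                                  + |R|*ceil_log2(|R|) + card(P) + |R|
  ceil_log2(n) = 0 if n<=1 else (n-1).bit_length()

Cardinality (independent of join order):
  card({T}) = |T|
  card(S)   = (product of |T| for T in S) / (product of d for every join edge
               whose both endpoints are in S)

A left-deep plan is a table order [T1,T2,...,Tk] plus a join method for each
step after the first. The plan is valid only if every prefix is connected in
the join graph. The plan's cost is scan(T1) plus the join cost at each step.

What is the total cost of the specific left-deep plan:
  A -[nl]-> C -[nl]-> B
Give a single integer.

30250

step 1: scan A: cost=250, card=250
step 2: join C via nl
    card(P join C) = 250*60/(60) = 250
    cost = 250 + 250*60 = 15250
step 3: join B via nl
    card(P join B) = 250*60/(12) = 1250
    cost = 15250 + 250*60 = 30250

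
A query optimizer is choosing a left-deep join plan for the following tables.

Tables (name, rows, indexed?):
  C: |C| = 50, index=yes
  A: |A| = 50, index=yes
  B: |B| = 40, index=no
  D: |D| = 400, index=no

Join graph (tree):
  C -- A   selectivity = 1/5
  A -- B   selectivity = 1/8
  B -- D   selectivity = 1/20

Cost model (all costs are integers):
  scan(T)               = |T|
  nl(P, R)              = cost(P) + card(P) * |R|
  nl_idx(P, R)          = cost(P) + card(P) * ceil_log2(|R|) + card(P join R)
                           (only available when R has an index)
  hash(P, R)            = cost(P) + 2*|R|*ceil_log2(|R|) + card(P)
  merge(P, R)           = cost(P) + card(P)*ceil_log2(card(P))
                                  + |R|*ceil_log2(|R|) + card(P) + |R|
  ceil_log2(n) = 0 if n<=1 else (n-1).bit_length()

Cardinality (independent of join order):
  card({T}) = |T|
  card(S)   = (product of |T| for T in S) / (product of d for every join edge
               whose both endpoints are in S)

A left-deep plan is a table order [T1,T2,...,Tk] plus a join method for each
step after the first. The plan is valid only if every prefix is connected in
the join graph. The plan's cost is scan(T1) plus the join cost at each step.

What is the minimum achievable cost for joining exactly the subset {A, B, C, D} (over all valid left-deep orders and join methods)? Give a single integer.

8280

Selinger DP over subsets of {A,B,C,D}:
  {C}: scan cost=50, card=50
  {A}: scan cost=50, card=50
  {B}: scan cost=40, card=40
  {D}: scan cost=400, card=400
  {AC}: card=500; try (C,hash)→700, (A,hash)→700, (C,merge)→750, (A,merge)→750, (C,nl_idx)→850, (A,nl_idx)→850 …(+2); best=700 via (C,hash)
  {AB}: card=250; try (A,nl_idx)→530, (B,hash)→580, (A,merge)→670, (B,merge)→680, (A,hash)→680, (A,nl)→2040 …(+1); best=530 via (A,nl_idx)
  {BD}: card=800; try (B,hash)→1280, (D,merge)→4320, (B,merge)→4680, (D,hash)→7280, (D,nl)→16040, (B,nl)→16400; best=1280 via (B,hash)
  {ABC}: card=2500; try (C,hash)→1380, (B,hash)→1680, (C,merge)→3130, (C,nl_idx)→4530, (B,merge)→5980, (C,nl)→13030 …(+1); best=1380 via (C,hash)
  {ABD}: card=5000; try (A,hash)→2680, (D,merge)→6780, (D,hash)→7980, (A,merge)→10430, (A,nl_idx)→11080, (A,nl)→41280 …(+1); best=2680 via (A,hash)
  {ABCD}: card=50000; try (C,hash)→8280, (D,hash)→11080, (D,merge)→37880, (C,merge)→73030, (C,nl_idx)→82680, (C,nl)→252680 …(+1); best=8280 via (C,hash)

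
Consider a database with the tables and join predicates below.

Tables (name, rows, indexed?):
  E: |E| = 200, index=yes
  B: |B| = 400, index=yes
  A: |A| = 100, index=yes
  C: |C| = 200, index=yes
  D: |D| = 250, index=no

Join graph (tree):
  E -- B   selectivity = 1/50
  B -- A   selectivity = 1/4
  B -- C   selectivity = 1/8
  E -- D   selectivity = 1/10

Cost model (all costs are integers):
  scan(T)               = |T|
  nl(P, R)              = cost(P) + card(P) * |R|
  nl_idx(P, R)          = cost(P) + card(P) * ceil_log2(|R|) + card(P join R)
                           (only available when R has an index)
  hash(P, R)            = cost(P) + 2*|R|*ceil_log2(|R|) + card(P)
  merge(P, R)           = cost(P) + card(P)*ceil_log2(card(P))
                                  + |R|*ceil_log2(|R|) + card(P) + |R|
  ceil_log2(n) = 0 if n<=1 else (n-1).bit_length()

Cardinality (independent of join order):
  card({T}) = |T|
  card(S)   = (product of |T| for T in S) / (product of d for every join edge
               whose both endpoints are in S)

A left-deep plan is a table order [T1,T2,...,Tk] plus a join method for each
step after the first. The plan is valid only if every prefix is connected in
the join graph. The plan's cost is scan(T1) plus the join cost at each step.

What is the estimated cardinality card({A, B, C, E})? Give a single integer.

Tables in S: A(100), B(400), C(200), E(200)
Edges inside S: E-B(d=50), B-A(d=4), B-C(d=8)
numerator = 100 * 400 * 200 * 200 = 1600000000
denominator = 50 * 4 * 8 = 1600
card(S) = 1600000000 / 1600 = 1000000

1000000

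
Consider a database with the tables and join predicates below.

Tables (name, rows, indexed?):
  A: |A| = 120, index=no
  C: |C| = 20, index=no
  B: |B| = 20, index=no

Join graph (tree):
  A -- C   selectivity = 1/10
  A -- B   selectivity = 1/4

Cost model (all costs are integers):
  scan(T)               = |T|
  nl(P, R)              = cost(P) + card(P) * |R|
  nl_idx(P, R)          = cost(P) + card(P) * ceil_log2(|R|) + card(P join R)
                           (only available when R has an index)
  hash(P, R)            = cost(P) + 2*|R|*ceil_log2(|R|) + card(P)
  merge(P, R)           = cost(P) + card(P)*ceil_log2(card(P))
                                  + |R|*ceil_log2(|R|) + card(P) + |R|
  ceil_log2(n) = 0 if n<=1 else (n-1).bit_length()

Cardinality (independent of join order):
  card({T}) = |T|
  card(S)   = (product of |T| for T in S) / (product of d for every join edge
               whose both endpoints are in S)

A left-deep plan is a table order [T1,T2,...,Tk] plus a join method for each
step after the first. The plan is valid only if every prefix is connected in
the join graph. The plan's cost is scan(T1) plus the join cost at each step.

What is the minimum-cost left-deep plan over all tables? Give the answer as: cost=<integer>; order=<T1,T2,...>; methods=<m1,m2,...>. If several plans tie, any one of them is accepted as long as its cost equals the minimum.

cost=880; order=A,C,B; methods=hash,hash

Selinger DP (subsets sized 1..n):
  {A}: scan cost=120, card=120
  {C}: scan cost=20, card=20
  {B}: scan cost=20, card=20
  {AC}: card=240; try (C,hash)→440, (A,merge)→1100, (C,merge)→1200, (A,hash)→1720, (A,nl)→2420, (C,nl)→2520; best=440 via (C,hash)
  {AB}: card=600; try (B,hash)→440, (A,merge)→1100, (B,merge)→1200, (A,hash)→1720, (A,nl)→2420, (B,nl)→2520; best=440 via (B,hash)
  {ABC}: card=1200; try (B,hash)→880, (C,hash)→1240, (B,merge)→2720, (B,nl)→5240, (C,merge)→7160, (C,nl)→12440; best=880 via (B,hash)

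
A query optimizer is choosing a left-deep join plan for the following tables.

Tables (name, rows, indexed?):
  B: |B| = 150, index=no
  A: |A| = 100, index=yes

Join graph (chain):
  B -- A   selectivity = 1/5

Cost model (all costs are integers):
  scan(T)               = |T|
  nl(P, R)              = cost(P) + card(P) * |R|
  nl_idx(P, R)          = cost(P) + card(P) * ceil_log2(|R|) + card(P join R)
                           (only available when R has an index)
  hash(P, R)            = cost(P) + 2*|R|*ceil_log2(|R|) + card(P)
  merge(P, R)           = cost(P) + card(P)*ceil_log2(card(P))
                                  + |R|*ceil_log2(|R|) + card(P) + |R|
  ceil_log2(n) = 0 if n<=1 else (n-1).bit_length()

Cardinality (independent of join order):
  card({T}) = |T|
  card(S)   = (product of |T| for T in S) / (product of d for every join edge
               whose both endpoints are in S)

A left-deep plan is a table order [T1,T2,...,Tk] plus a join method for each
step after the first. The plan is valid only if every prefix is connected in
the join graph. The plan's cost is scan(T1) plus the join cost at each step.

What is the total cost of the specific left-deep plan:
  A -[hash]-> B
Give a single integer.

step 1: scan A: cost=100, card=100
step 2: join B via hash
    card(P join B) = 100*150/(5) = 3000
    cost = 100 + 2*150*8 + 100 = 2600

2600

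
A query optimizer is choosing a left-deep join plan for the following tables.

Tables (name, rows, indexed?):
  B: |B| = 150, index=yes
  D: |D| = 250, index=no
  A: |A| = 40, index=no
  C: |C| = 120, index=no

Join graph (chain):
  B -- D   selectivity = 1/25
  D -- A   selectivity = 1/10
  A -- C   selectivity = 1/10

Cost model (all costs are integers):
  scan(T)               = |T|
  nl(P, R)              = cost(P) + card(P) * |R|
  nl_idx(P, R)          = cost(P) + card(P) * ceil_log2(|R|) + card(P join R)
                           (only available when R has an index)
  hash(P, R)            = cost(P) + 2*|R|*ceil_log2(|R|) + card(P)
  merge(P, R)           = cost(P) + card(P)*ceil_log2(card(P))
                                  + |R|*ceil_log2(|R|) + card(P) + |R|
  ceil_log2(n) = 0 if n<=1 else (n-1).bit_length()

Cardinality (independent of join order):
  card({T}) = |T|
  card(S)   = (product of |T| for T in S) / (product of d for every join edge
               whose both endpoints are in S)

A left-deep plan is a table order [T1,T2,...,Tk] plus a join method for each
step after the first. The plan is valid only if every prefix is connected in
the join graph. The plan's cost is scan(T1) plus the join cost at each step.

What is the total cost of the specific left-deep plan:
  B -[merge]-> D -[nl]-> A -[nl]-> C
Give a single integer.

783750

step 1: scan B: cost=150, card=150
step 2: join D via merge
    card(P join D) = 150*250/(25) = 1500
    cost = 150 + 150*8 + 250*8 + 150 + 250 = 3750
step 3: join A via nl
    card(P join A) = 1500*40/(10) = 6000
    cost = 3750 + 1500*40 = 63750
step 4: join C via nl
    card(P join C) = 6000*120/(10) = 72000
    cost = 63750 + 6000*120 = 783750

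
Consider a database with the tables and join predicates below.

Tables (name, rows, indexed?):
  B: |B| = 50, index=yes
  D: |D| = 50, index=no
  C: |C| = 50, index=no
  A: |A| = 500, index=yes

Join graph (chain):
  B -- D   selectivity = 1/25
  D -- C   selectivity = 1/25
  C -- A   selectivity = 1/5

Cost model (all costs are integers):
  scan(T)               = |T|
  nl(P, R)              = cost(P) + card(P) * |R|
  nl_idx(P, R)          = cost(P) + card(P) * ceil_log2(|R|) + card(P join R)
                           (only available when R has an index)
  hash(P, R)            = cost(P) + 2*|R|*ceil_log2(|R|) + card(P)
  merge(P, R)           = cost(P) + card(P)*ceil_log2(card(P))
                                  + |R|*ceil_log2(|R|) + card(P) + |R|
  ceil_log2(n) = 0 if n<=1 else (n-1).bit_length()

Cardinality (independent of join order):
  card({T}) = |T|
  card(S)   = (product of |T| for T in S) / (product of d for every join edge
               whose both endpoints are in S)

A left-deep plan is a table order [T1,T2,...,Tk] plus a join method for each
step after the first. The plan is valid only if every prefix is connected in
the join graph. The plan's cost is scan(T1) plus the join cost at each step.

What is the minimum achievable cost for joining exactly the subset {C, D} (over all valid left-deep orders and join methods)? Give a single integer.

Selinger DP over subsets of {C,D}:
  {D}: scan cost=50, card=50
  {C}: scan cost=50, card=50
  {CD}: card=100; try (D,hash)→700, (C,hash)→700, (D,merge)→750, (C,merge)→750, (D,nl)→2550, (C,nl)→2550; best=700 via (D,hash)

700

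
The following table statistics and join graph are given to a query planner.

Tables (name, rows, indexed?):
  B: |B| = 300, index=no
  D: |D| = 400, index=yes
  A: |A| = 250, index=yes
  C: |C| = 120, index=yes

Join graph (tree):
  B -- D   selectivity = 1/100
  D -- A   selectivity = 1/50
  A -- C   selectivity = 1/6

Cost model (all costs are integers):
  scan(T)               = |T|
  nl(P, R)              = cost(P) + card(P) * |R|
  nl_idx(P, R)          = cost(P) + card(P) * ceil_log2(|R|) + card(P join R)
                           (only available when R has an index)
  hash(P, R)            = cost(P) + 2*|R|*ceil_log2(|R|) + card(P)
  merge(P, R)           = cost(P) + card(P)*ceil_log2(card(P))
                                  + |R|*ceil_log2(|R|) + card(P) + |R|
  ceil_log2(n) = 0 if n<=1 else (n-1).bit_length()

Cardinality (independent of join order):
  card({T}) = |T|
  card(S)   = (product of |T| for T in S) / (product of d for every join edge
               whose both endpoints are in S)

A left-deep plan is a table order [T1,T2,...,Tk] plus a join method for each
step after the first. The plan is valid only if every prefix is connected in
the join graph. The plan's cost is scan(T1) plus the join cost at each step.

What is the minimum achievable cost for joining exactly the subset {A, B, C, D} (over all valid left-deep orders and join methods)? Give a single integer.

Selinger DP over subsets of {A,B,C,D}:
  {B}: scan cost=300, card=300
  {D}: scan cost=400, card=400
  {A}: scan cost=250, card=250
  {C}: scan cost=120, card=120
  {BD}: card=1200; try (D,nl_idx)→4200, (B,hash)→6200, (D,merge)→7300, (B,merge)→7400, (D,hash)→7800, (D,nl)→120300 …(+1); best=4200 via (D,nl_idx)
  {AD}: card=2000; try (D,nl_idx)→4500, (A,hash)→4800, (A,nl_idx)→5600, (D,merge)→6500, (A,merge)→6650, (D,hash)→7700 …(+2); best=4500 via (D,nl_idx)
  {AC}: card=5000; try (C,hash)→2180, (A,merge)→3330, (C,merge)→3460, (A,hash)→4240, (A,nl_idx)→6080, (C,nl_idx)→7000 …(+2); best=2180 via (C,hash)
  {ABD}: card=6000; try (A,hash)→9400, (B,hash)→11900, (A,nl_idx)→19800, (A,merge)→20850, (B,merge)→31500, (A,nl)→304200 …(+1); best=9400 via (A,hash)
  {ACD}: card=40000; try (C,hash)→8180, (D,hash)→14380, (C,merge)→29460, (C,nl_idx)→58500, (D,merge)→76180, (D,nl_idx)→87180 …(+2); best=8180 via (C,hash)
  {ABCD}: card=120000; try (C,hash)→17080, (B,hash)→53580, (C,merge)→94360, (C,nl_idx)→171400, (B,merge)→691180, (C,nl)→729400 …(+1); best=17080 via (C,hash)

17080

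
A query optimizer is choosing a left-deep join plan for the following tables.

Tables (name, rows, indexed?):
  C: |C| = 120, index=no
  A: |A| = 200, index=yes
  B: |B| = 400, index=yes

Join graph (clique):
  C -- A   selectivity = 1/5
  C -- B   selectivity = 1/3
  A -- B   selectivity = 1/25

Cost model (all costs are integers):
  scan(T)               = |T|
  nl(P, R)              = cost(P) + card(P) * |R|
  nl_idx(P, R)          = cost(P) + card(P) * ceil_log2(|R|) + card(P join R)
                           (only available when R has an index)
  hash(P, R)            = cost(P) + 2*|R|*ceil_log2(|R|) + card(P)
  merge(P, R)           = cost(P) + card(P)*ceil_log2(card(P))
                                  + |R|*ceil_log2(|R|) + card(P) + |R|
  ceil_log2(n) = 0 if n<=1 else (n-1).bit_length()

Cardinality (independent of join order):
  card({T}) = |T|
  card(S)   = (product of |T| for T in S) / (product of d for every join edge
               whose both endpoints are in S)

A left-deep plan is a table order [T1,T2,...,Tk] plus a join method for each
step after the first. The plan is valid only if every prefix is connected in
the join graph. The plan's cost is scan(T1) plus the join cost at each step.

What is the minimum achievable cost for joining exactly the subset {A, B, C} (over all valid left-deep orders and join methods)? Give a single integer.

Selinger DP over subsets of {A,B,C}:
  {C}: scan cost=120, card=120
  {A}: scan cost=200, card=200
  {B}: scan cost=400, card=400
  {AC}: card=4800; try (C,hash)→2080, (A,merge)→2880, (C,merge)→2960, (A,hash)→3440, (A,nl_idx)→5880, (A,nl)→24120 …(+1); best=2080 via (C,hash)
  {BC}: card=16000; try (C,hash)→2480, (B,merge)→5080, (C,merge)→5360, (B,hash)→7440, (B,nl_idx)→17200, (B,nl)→48120 …(+1); best=2480 via (C,hash)
  {AB}: card=3200; try (A,hash)→4000, (B,nl_idx)→5200, (B,merge)→6000, (A,merge)→6200, (A,nl_idx)→6800, (B,hash)→7600 …(+2); best=4000 via (A,hash)
  {ABC}: card=25600; try (C,hash)→8880, (B,hash)→14080, (A,hash)→21680, (C,merge)→46560, (B,nl_idx)→70880, (B,merge)→73280 …(+5); best=8880 via (C,hash)

8880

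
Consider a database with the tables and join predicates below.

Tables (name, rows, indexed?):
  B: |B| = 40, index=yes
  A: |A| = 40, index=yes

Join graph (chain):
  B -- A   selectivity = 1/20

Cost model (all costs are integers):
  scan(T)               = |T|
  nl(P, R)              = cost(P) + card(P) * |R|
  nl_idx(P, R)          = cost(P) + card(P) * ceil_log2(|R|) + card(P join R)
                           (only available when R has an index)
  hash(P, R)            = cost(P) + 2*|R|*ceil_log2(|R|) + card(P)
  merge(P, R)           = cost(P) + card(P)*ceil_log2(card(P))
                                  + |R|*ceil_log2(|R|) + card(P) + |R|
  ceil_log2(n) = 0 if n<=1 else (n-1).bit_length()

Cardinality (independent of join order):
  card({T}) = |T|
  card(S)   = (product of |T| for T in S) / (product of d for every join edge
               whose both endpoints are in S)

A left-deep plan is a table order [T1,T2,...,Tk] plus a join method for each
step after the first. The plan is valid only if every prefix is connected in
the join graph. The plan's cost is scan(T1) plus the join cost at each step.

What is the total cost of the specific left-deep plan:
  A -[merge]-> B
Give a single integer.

step 1: scan A: cost=40, card=40
step 2: join B via merge
    card(P join B) = 40*40/(20) = 80
    cost = 40 + 40*6 + 40*6 + 40 + 40 = 600

600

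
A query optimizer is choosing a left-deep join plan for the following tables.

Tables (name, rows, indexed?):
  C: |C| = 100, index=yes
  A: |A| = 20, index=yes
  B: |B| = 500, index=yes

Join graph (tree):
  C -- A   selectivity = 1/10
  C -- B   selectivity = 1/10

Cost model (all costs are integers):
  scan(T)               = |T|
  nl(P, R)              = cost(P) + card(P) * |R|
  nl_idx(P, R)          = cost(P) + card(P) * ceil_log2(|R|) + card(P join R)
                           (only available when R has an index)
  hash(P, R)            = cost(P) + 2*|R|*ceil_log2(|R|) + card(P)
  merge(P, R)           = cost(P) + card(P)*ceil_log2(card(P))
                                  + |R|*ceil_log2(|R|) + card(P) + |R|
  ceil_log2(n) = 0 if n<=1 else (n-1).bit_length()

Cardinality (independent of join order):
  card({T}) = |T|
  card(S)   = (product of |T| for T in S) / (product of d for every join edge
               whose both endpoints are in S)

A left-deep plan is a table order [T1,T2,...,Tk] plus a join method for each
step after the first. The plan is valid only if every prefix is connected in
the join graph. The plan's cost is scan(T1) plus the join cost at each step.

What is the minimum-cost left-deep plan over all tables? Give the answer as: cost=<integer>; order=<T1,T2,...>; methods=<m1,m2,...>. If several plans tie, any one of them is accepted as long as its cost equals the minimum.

Selinger DP (subsets sized 1..n):
  {C}: scan cost=100, card=100
  {A}: scan cost=20, card=20
  {B}: scan cost=500, card=500
  {AC}: card=200; try (C,nl_idx)→360, (A,hash)→400, (A,nl_idx)→800, (C,merge)→940, (A,merge)→1020, (C,hash)→1440 …(+2); best=360 via (C,nl_idx)
  {BC}: card=5000; try (C,hash)→2400, (B,merge)→5900, (B,nl_idx)→6000, (C,merge)→6300, (C,nl_idx)→9000, (B,hash)→9200 …(+2); best=2400 via (C,hash)
  {ABC}: card=10000; try (B,merge)→7160, (A,hash)→7600, (B,hash)→9560, (B,nl_idx)→12160, (A,nl_idx)→37400, (A,merge)→72520 …(+2); best=7160 via (B,merge)

cost=7160; order=A,C,B; methods=nl_idx,merge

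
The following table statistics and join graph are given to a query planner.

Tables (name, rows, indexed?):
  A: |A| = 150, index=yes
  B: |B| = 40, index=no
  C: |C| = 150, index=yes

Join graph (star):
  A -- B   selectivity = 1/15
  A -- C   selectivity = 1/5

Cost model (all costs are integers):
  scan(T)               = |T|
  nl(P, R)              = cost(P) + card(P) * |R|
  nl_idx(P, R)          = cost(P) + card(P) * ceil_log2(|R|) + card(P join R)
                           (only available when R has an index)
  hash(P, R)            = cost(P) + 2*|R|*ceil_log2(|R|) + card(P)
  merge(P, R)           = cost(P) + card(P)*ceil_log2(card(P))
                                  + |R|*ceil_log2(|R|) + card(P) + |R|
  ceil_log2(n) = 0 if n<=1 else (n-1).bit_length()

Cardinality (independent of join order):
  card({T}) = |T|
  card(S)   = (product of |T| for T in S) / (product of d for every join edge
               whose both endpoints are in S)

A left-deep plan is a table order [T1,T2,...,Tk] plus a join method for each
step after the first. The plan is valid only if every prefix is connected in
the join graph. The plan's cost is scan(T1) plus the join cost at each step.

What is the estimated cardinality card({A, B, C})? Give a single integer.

12000

Tables in S: A(150), B(40), C(150)
Edges inside S: A-B(d=15), A-C(d=5)
numerator = 150 * 40 * 150 = 900000
denominator = 15 * 5 = 75
card(S) = 900000 / 75 = 12000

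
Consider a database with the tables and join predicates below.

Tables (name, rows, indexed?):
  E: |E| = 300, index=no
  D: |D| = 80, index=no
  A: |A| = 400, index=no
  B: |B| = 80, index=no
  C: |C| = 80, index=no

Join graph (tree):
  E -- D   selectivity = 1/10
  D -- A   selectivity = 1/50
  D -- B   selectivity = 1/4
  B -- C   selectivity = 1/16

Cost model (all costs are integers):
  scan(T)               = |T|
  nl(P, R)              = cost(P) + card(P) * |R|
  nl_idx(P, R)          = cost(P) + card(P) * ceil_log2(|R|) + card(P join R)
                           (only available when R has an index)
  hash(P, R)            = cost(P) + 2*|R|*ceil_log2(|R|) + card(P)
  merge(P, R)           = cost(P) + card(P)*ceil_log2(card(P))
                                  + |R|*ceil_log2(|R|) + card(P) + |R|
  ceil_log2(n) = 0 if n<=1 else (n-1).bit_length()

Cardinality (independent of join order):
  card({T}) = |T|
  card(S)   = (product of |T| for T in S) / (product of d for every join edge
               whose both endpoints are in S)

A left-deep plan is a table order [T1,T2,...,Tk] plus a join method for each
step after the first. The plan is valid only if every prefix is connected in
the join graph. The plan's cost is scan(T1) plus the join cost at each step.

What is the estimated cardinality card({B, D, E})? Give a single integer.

Tables in S: B(80), D(80), E(300)
Edges inside S: E-D(d=10), D-B(d=4)
numerator = 80 * 80 * 300 = 1920000
denominator = 10 * 4 = 40
card(S) = 1920000 / 40 = 48000

48000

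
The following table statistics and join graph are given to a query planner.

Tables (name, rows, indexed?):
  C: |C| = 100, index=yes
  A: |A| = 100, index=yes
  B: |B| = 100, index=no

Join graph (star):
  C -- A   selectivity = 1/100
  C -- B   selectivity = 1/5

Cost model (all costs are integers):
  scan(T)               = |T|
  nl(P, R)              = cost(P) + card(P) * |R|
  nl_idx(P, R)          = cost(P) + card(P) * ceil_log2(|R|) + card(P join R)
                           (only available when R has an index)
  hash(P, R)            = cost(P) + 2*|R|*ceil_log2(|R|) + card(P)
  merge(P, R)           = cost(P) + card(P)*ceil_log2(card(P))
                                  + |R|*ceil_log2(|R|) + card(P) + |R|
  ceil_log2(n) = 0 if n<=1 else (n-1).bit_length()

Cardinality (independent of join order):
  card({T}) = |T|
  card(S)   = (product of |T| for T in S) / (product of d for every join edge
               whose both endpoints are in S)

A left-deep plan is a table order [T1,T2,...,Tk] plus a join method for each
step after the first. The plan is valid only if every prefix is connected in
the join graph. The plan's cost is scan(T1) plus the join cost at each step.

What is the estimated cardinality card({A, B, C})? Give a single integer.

2000

Tables in S: A(100), B(100), C(100)
Edges inside S: C-A(d=100), C-B(d=5)
numerator = 100 * 100 * 100 = 1000000
denominator = 100 * 5 = 500
card(S) = 1000000 / 500 = 2000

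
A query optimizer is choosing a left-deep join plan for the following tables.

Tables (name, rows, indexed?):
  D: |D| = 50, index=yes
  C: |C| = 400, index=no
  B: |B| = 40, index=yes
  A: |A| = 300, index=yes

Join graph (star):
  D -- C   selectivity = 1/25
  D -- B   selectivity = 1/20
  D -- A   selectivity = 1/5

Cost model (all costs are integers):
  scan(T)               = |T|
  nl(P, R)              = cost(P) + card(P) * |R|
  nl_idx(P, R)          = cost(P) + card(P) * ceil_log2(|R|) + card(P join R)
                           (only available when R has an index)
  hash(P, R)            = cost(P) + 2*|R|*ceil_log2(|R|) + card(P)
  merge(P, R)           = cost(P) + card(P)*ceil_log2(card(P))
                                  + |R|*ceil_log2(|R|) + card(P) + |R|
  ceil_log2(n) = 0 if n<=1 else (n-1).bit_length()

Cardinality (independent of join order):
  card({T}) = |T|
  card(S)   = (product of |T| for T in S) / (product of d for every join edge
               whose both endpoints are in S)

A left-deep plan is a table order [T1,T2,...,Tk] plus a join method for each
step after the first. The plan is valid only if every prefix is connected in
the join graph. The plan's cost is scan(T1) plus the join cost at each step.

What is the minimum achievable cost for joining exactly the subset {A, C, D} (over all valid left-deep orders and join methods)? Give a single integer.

Selinger DP over subsets of {A,C,D}:
  {D}: scan cost=50, card=50
  {C}: scan cost=400, card=400
  {A}: scan cost=300, card=300
  {CD}: card=800; try (D,hash)→1400, (D,nl_idx)→3600, (C,merge)→4400, (D,merge)→4750, (C,hash)→7300, (C,nl)→20050 …(+1); best=1400 via (D,hash)
  {AD}: card=3000; try (D,hash)→1200, (A,merge)→3400, (A,nl_idx)→3500, (D,merge)→3650, (D,nl_idx)→5100, (A,hash)→5500 …(+2); best=1200 via (D,hash)
  {ACD}: card=48000; try (A,hash)→7600, (C,hash)→11400, (A,merge)→13200, (C,merge)→44200, (A,nl_idx)→56600, (A,nl)→241400 …(+1); best=7600 via (A,hash)

7600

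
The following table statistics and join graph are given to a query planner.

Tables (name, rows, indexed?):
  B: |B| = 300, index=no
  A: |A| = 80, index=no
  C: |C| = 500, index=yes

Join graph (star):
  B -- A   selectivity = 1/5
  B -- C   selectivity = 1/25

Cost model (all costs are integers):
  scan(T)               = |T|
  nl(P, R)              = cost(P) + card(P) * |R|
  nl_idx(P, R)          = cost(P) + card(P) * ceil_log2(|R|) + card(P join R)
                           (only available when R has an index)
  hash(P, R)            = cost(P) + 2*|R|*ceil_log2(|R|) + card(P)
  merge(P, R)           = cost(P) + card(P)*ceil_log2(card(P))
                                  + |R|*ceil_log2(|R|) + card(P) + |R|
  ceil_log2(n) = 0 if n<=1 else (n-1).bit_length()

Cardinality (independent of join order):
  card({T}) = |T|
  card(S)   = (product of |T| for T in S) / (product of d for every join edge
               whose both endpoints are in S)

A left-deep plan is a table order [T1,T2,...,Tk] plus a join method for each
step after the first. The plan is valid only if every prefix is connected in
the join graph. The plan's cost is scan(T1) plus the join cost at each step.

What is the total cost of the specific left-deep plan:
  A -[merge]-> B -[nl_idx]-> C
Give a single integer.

142920

step 1: scan A: cost=80, card=80
step 2: join B via merge
    card(P join B) = 80*300/(5) = 4800
    cost = 80 + 80*7 + 300*9 + 80 + 300 = 3720
step 3: join C via nl_idx
    card(P join C) = 4800*500/(25) = 96000
    cost = 3720 + 4800*9 + 96000 = 142920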